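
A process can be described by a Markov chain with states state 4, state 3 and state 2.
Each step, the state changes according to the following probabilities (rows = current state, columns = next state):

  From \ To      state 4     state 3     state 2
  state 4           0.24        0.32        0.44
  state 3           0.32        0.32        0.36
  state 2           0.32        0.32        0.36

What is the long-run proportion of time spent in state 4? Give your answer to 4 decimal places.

Let the stationary distribution be π with π = πP and π_1 + π_2 + π_3 = 1.
π_1 = 0.24·π_1 + 0.32·π_2 + 0.32·π_3
π_2 = 0.32·π_1 + 0.32·π_2 + 0.32·π_3
Solving with the normalization constraint gives π = (0.2963, 0.3200, 0.3837).
So the stationary probability of state 4 is 0.2963.

0.2963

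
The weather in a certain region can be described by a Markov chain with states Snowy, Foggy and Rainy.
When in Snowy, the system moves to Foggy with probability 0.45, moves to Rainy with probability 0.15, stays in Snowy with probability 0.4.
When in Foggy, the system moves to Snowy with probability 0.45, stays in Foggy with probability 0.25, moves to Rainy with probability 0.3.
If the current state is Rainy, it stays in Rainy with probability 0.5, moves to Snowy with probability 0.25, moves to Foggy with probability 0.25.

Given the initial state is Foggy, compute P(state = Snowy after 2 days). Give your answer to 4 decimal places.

0.3675

Sum over the intermediate state after 1 day:
P = P(Foggy→Snowy)·P(Snowy→Snowy) + P(Foggy→Foggy)·P(Foggy→Snowy) + P(Foggy→Rainy)·P(Rainy→Snowy)
  = 0.45×0.4 + 0.25×0.45 + 0.3×0.25
  = 0.1800 + 0.1125 + 0.0750 = 0.3675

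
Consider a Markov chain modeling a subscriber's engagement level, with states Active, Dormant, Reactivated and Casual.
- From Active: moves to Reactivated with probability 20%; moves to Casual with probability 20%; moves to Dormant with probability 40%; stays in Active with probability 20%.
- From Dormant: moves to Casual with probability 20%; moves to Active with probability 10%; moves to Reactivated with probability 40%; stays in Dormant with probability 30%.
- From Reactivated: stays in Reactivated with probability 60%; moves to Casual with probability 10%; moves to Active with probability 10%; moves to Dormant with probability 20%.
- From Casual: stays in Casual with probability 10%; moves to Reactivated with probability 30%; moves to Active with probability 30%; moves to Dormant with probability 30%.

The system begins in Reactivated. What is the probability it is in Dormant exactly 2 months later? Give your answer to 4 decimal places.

0.2500

Propagate the distribution vector 2 months from Reactivated.
After 0 months: (0.0000, 0.0000, 1.0000, 0.0000)
After 1 month: (0.1000, 0.2000, 0.6000, 0.1000)
After 2 months: (0.1300, 0.2500, 0.4900, 0.1300)
P(in Dormant after 2 months) = 0.2500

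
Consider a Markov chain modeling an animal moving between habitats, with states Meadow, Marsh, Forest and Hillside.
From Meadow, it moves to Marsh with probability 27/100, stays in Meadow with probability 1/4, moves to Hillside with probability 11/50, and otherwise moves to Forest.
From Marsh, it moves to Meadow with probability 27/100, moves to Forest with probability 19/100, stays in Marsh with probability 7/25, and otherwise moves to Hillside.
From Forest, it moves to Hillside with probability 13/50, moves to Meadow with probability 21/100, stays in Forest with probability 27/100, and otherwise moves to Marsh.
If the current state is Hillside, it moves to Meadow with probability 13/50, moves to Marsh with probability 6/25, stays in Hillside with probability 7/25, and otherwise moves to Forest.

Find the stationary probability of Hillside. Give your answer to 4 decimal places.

Let the stationary distribution be π with π = πP and π_1 + π_2 + π_3 + π_4 = 1.
π_1 = 0.25·π_1 + 0.27·π_2 + 0.21·π_3 + 0.26·π_4
π_2 = 0.27·π_1 + 0.28·π_2 + 0.26·π_3 + 0.24·π_4
π_3 = 0.26·π_1 + 0.19·π_2 + 0.27·π_3 + 0.22·π_4
Solving with the normalization constraint gives π = (0.2485, 0.2626, 0.2337, 0.2552).
So the stationary probability of Hillside is 0.2552.

0.2552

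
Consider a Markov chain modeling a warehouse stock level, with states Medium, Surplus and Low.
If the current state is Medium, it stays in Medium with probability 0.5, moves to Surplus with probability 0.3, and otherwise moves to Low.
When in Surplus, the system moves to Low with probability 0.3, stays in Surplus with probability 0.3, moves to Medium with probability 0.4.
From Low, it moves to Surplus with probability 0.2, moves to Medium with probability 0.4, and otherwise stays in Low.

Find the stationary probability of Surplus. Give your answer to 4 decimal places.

Let the stationary distribution be π with π = πP and π_1 + π_2 + π_3 = 1.
π_1 = 0.5·π_1 + 0.4·π_2 + 0.4·π_3
π_2 = 0.3·π_1 + 0.3·π_2 + 0.2·π_3
Solving with the normalization constraint gives π = (0.4444, 0.2716, 0.2840).
So the stationary probability of Surplus is 0.2716.

0.2716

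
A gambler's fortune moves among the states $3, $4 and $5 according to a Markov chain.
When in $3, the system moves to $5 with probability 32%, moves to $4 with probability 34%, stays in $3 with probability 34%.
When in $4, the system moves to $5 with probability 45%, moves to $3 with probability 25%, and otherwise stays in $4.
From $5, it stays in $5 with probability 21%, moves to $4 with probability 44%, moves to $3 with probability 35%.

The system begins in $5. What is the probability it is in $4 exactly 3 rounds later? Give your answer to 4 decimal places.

Propagate the distribution vector 3 rounds from $5.
After 0 rounds: (0.0000, 0.0000, 1.0000)
After 1 round: (0.3500, 0.4400, 0.2100)
After 2 rounds: (0.3025, 0.3434, 0.3541)
After 3 rounds: (0.3126, 0.3617, 0.3257)
P(in $4 after 3 rounds) = 0.3617

0.3617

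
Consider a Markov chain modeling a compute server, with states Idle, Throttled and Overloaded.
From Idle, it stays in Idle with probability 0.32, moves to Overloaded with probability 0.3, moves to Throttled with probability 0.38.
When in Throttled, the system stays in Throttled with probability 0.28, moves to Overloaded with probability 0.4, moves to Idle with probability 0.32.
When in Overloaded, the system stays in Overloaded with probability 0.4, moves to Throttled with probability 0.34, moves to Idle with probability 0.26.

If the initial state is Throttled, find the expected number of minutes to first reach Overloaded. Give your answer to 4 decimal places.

2.7174

Let t(s) be the expected number of minutes to first reach Overloaded from state s, with t(Overloaded) = 0. Conditioning on the first minute:
t(Idle) = 1 + 0.32·t(Idle) + 0.38·t(Throttled)
t(Throttled) = 1 + 0.32·t(Idle) + 0.28·t(Throttled)
Solving: t(Idle) = 2.9891, t(Throttled) = 2.7174.
Expected minutes from Throttled to Overloaded: 2.7174.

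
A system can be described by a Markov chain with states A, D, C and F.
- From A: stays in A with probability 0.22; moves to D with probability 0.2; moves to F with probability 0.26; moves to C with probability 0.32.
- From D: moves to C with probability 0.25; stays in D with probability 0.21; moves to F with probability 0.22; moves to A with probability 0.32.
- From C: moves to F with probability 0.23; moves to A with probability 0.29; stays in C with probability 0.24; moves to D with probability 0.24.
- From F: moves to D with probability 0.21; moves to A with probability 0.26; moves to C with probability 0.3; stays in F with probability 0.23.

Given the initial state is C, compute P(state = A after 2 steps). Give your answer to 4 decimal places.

0.2700

Propagate the distribution vector 2 steps from C.
After 0 steps: (0.0000, 0.0000, 1.0000, 0.0000)
After 1 step: (0.2900, 0.2400, 0.2400, 0.2300)
After 2 steps: (0.2700, 0.2143, 0.2794, 0.2363)
P(in A after 2 steps) = 0.2700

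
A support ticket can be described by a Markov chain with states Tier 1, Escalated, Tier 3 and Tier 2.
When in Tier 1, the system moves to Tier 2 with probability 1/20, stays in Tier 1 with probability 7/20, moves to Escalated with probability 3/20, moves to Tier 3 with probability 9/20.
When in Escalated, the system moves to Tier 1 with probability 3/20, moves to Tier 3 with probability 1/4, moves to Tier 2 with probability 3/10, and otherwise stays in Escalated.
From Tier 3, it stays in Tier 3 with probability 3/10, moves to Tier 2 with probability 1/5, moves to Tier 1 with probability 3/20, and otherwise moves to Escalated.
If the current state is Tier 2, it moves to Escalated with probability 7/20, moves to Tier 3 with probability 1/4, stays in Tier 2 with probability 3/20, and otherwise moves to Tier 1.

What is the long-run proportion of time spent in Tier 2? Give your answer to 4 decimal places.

0.1882

Let the stationary distribution be π with π = πP and π_1 + π_2 + π_3 + π_4 = 1.
π_1 = 0.35·π_1 + 0.15·π_2 + 0.15·π_3 + 0.25·π_4
π_2 = 0.15·π_1 + 0.3·π_2 + 0.35·π_3 + 0.35·π_4
π_3 = 0.45·π_1 + 0.25·π_2 + 0.3·π_3 + 0.25·π_4
Solving with the normalization constraint gives π = (0.2110, 0.2931, 0.3076, 0.1882).
So the stationary probability of Tier 2 is 0.1882.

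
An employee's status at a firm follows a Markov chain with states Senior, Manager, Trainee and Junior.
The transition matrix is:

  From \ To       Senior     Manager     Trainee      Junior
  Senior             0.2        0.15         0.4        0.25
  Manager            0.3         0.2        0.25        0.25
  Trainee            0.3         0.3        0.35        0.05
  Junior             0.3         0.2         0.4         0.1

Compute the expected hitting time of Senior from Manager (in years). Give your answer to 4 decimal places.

3.3333

Let t(s) be the expected number of years to first reach Senior from state s, with t(Senior) = 0. Conditioning on the first year:
t(Manager) = 1 + 0.2·t(Manager) + 0.25·t(Trainee) + 0.25·t(Junior)
t(Trainee) = 1 + 0.3·t(Manager) + 0.35·t(Trainee) + 0.05·t(Junior)
t(Junior) = 1 + 0.2·t(Manager) + 0.4·t(Trainee) + 0.1·t(Junior)
Solving: t(Manager) = 3.3333, t(Trainee) = 3.3333, t(Junior) = 3.3333.
Expected years from Manager to Senior: 3.3333.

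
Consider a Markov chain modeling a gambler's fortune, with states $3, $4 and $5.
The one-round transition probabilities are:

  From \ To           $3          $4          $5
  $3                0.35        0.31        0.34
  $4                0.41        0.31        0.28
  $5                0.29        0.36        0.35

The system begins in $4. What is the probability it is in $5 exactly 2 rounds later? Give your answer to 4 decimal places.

Sum over the intermediate state after 1 round:
P = P($4→$3)·P($3→$5) + P($4→$4)·P($4→$5) + P($4→$5)·P($5→$5)
  = 0.41×0.34 + 0.31×0.28 + 0.28×0.35
  = 0.1394 + 0.0868 + 0.0980 = 0.3242

0.3242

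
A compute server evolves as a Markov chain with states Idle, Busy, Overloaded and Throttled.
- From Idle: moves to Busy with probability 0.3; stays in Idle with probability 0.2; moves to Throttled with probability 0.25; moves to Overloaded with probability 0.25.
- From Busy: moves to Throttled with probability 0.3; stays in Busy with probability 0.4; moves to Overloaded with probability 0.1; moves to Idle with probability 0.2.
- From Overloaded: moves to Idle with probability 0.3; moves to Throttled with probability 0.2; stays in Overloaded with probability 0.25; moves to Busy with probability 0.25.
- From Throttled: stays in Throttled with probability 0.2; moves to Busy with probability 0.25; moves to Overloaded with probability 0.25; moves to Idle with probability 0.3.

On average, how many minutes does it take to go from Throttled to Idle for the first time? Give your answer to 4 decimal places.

Let t(s) be the expected number of minutes to first reach Idle from state s, with t(Idle) = 0. Conditioning on the first minute:
t(Busy) = 1 + 0.4·t(Busy) + 0.1·t(Overloaded) + 0.3·t(Throttled)
t(Overloaded) = 1 + 0.25·t(Busy) + 0.25·t(Overloaded) + 0.2·t(Throttled)
t(Throttled) = 1 + 0.25·t(Busy) + 0.25·t(Overloaded) + 0.2·t(Throttled)
Solving: t(Busy) = 4.1304, t(Overloaded) = 3.6957, t(Throttled) = 3.6957.
Expected minutes from Throttled to Idle: 3.6957.

3.6957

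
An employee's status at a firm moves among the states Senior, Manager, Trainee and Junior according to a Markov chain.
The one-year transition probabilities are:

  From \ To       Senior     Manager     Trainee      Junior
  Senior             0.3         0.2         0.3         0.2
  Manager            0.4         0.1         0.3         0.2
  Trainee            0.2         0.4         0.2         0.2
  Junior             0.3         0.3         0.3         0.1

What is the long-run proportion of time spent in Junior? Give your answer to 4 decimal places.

0.1818

Let the stationary distribution be π with π = πP and π_1 + π_2 + π_3 + π_4 = 1.
π_1 = 0.3·π_1 + 0.4·π_2 + 0.2·π_3 + 0.3·π_4
π_2 = 0.2·π_1 + 0.1·π_2 + 0.4·π_3 + 0.3·π_4
π_3 = 0.3·π_1 + 0.3·π_2 + 0.2·π_3 + 0.3·π_4
Solving with the normalization constraint gives π = (0.2975, 0.2479, 0.2727, 0.1818).
So the stationary probability of Junior is 0.1818.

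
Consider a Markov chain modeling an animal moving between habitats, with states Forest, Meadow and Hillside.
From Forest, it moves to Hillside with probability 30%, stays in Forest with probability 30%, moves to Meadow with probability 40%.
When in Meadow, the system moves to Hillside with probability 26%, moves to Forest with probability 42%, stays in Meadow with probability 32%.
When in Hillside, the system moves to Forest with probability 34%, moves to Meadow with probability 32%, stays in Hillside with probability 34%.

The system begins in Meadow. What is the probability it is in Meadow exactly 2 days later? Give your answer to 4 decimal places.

Sum over the intermediate state after 1 day:
P = P(Meadow→Forest)·P(Forest→Meadow) + P(Meadow→Meadow)·P(Meadow→Meadow) + P(Meadow→Hillside)·P(Hillside→Meadow)
  = 0.42×0.4 + 0.32×0.32 + 0.26×0.32
  = 0.1680 + 0.1024 + 0.0832 = 0.3536

0.3536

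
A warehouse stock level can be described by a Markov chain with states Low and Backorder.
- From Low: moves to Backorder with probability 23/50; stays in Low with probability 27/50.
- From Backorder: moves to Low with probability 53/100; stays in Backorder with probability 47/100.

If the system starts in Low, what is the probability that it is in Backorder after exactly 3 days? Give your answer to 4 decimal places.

0.4646

Propagate the distribution vector 3 days from Low.
After 0 days: (1.0000, 0.0000)
After 1 day: (0.5400, 0.4600)
After 2 days: (0.5354, 0.4646)
After 3 days: (0.5354, 0.4646)
P(in Backorder after 3 days) = 0.4646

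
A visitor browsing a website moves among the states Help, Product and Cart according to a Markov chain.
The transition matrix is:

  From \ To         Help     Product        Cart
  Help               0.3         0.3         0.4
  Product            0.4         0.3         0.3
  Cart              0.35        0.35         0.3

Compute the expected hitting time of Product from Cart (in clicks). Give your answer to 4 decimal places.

3.0000

Let t(s) be the expected number of clicks to first reach Product from state s, with t(Product) = 0. Conditioning on the first click:
t(Help) = 1 + 0.3·t(Help) + 0.4·t(Cart)
t(Cart) = 1 + 0.35·t(Help) + 0.3·t(Cart)
Solving: t(Help) = 3.1429, t(Cart) = 3.0000.
Expected clicks from Cart to Product: 3.0000.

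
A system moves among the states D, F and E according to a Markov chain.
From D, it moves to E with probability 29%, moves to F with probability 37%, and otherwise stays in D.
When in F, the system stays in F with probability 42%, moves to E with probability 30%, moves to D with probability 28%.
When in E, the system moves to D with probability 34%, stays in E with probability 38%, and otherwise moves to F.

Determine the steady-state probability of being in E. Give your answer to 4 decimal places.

0.3226

Let the stationary distribution be π with π = πP and π_1 + π_2 + π_3 = 1.
π_1 = 0.34·π_1 + 0.28·π_2 + 0.34·π_3
π_2 = 0.37·π_1 + 0.42·π_2 + 0.28·π_3
Solving with the normalization constraint gives π = (0.3185, 0.3589, 0.3226).
So the stationary probability of E is 0.3226.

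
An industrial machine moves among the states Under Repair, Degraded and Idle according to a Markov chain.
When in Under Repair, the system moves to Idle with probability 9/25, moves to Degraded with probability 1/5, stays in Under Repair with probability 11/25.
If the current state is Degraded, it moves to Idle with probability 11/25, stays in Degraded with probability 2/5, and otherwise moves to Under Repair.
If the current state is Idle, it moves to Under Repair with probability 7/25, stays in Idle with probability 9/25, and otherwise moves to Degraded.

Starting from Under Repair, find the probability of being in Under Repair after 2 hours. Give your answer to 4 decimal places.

Sum over the intermediate state after 1 hour:
P = P(Under Repair→Under Repair)·P(Under Repair→Under Repair) + P(Under Repair→Degraded)·P(Degraded→Under Repair) + P(Under Repair→Idle)·P(Idle→Under Repair)
  = 0.44×0.44 + 0.2×0.16 + 0.36×0.28
  = 0.1936 + 0.0320 + 0.1008 = 0.3264

0.3264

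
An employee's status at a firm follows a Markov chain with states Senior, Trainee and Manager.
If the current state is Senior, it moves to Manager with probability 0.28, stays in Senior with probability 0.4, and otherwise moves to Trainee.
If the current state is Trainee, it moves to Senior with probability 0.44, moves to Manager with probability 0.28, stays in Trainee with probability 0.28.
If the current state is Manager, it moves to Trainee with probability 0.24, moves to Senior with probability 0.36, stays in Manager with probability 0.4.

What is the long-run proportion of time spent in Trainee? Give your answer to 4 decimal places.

Let the stationary distribution be π with π = πP and π_1 + π_2 + π_3 = 1.
π_1 = 0.4·π_1 + 0.44·π_2 + 0.36·π_3
π_2 = 0.32·π_1 + 0.28·π_2 + 0.24·π_3
Solving with the normalization constraint gives π = (0.3986, 0.2832, 0.3182).
So the stationary probability of Trainee is 0.2832.

0.2832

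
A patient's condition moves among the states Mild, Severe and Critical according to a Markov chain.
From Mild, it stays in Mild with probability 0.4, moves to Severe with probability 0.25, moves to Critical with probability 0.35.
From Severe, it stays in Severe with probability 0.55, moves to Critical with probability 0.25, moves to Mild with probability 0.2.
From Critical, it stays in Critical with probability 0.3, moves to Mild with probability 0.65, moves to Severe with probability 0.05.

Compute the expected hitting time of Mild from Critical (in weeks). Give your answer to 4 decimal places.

Let t(s) be the expected number of weeks to first reach Mild from state s, with t(Mild) = 0. Conditioning on the first week:
t(Severe) = 1 + 0.55·t(Severe) + 0.25·t(Critical)
t(Critical) = 1 + 0.05·t(Severe) + 0.3·t(Critical)
Solving: t(Severe) = 3.1405, t(Critical) = 1.6529.
Expected weeks from Critical to Mild: 1.6529.

1.6529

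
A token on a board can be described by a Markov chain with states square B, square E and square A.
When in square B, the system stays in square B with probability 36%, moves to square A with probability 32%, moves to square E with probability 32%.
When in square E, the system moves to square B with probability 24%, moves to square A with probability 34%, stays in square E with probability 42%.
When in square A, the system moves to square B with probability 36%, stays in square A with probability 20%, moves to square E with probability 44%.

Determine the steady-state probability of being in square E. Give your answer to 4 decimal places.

Let the stationary distribution be π with π = πP and π_1 + π_2 + π_3 = 1.
π_1 = 0.36·π_1 + 0.24·π_2 + 0.36·π_3
π_2 = 0.32·π_1 + 0.42·π_2 + 0.44·π_3
Solving with the normalization constraint gives π = (0.3126, 0.3946, 0.2928).
So the stationary probability of square E is 0.3946.

0.3946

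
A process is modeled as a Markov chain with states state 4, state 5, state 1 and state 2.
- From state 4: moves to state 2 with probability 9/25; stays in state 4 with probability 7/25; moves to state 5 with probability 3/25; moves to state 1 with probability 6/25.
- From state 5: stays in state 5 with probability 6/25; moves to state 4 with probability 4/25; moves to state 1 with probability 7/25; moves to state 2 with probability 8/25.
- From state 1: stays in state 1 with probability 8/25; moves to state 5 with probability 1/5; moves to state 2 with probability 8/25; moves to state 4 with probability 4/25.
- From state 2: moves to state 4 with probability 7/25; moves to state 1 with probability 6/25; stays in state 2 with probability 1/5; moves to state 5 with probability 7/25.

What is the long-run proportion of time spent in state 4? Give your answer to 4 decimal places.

0.2219

Let the stationary distribution be π with π = πP and π_1 + π_2 + π_3 + π_4 = 1.
π_1 = 0.28·π_1 + 0.16·π_2 + 0.16·π_3 + 0.28·π_4
π_2 = 0.12·π_1 + 0.24·π_2 + 0.2·π_3 + 0.28·π_4
π_3 = 0.24·π_1 + 0.28·π_2 + 0.32·π_3 + 0.24·π_4
Solving with the normalization constraint gives π = (0.2219, 0.2143, 0.2702, 0.2936).
So the stationary probability of state 4 is 0.2219.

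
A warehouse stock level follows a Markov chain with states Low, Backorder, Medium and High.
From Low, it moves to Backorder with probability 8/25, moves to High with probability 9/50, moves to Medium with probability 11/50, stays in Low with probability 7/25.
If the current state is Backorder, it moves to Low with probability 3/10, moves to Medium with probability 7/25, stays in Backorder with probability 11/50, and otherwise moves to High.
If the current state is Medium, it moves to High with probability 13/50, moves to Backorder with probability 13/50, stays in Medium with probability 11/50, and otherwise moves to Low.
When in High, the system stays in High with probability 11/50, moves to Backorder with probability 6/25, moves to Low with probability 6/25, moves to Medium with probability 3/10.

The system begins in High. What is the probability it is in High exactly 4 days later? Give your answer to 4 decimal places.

0.2140

Propagate the distribution vector 4 days from High.
After 0 days: (0.0000, 0.0000, 0.0000, 1.0000)
After 1 day: (0.2400, 0.2400, 0.3000, 0.2200)
After 2 days: (0.2700, 0.2604, 0.2520, 0.2176)
After 3 days: (0.2715, 0.2614, 0.2530, 0.2141)
After 4 days: (0.2716, 0.2615, 0.2528, 0.2140)
P(in High after 4 days) = 0.2140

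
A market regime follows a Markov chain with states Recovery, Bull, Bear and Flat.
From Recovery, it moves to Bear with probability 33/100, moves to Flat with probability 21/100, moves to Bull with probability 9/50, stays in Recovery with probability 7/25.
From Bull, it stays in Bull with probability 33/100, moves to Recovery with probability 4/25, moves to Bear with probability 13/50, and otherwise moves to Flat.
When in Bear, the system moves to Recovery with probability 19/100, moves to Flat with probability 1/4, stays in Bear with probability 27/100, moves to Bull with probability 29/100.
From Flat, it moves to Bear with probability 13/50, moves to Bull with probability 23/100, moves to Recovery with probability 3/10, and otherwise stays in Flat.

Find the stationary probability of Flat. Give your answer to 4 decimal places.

Let the stationary distribution be π with π = πP and π_1 + π_2 + π_3 + π_4 = 1.
π_1 = 0.28·π_1 + 0.16·π_2 + 0.19·π_3 + 0.3·π_4
π_2 = 0.18·π_1 + 0.33·π_2 + 0.29·π_3 + 0.23·π_4
π_3 = 0.33·π_1 + 0.26·π_2 + 0.27·π_3 + 0.26·π_4
Solving with the normalization constraint gives π = (0.2282, 0.2615, 0.2788, 0.2316).
So the stationary probability of Flat is 0.2316.

0.2316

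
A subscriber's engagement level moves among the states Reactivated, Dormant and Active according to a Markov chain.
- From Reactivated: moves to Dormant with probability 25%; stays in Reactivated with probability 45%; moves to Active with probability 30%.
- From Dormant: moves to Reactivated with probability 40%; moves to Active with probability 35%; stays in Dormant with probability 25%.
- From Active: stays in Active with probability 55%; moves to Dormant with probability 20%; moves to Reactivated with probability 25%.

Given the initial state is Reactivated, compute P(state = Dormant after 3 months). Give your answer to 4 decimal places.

0.2306

Propagate the distribution vector 3 months from Reactivated.
After 0 months: (1.0000, 0.0000, 0.0000)
After 1 month: (0.4500, 0.2500, 0.3000)
After 2 months: (0.3775, 0.2350, 0.3875)
After 3 months: (0.3608, 0.2306, 0.4086)
P(in Dormant after 3 months) = 0.2306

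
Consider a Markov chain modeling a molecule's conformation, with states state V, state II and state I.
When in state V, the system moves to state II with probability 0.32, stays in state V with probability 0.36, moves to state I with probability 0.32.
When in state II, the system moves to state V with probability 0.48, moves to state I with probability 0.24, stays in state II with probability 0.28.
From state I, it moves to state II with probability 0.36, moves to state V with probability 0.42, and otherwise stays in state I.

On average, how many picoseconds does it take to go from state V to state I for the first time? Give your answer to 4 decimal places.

3.3854

Let t(s) be the expected number of picoseconds to first reach state I from state s, with t(state I) = 0. Conditioning on the first picosecond:
t(state V) = 1 + 0.36·t(state V) + 0.32·t(state II)
t(state II) = 1 + 0.48·t(state V) + 0.28·t(state II)
Solving: t(state V) = 3.3854, t(state II) = 3.6458.
Expected picoseconds from state V to state I: 3.3854.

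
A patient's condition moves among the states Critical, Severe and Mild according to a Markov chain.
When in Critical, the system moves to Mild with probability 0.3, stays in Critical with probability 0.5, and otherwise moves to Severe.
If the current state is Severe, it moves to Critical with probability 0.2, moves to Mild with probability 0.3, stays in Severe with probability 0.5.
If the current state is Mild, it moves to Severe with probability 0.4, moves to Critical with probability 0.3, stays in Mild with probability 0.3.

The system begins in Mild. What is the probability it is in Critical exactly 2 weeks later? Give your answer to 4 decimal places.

Sum over the intermediate state after 1 week:
P = P(Mild→Critical)·P(Critical→Critical) + P(Mild→Severe)·P(Severe→Critical) + P(Mild→Mild)·P(Mild→Critical)
  = 0.3×0.5 + 0.4×0.2 + 0.3×0.3
  = 0.1500 + 0.0800 + 0.0900 = 0.3200

0.3200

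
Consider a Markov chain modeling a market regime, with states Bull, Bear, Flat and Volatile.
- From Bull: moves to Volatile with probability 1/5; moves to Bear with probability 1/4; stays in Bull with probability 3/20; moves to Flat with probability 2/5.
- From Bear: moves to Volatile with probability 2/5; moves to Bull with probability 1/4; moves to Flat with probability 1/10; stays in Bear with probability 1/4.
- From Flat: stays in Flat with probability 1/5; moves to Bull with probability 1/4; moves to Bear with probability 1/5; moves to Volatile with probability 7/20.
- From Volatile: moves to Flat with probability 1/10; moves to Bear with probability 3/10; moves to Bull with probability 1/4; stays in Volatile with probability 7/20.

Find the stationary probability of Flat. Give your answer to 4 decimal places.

Let the stationary distribution be π with π = πP and π_1 + π_2 + π_3 + π_4 = 1.
π_1 = 0.15·π_1 + 0.25·π_2 + 0.25·π_3 + 0.25·π_4
π_2 = 0.25·π_1 + 0.25·π_2 + 0.2·π_3 + 0.3·π_4
π_3 = 0.4·π_1 + 0.1·π_2 + 0.2·π_3 + 0.1·π_4
Solving with the normalization constraint gives π = (0.2273, 0.2571, 0.1869, 0.3288).
So the stationary probability of Flat is 0.1869.

0.1869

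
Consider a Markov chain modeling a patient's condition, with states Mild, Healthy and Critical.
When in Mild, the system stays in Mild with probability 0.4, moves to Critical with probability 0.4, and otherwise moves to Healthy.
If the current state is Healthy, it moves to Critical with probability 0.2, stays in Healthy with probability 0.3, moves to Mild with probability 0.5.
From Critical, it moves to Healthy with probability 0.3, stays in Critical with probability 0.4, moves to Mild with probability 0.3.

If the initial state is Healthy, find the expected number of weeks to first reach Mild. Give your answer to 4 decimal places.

2.2222

Let t(s) be the expected number of weeks to first reach Mild from state s, with t(Mild) = 0. Conditioning on the first week:
t(Healthy) = 1 + 0.3·t(Healthy) + 0.2·t(Critical)
t(Critical) = 1 + 0.3·t(Healthy) + 0.4·t(Critical)
Solving: t(Healthy) = 2.2222, t(Critical) = 2.7778.
Expected weeks from Healthy to Mild: 2.2222.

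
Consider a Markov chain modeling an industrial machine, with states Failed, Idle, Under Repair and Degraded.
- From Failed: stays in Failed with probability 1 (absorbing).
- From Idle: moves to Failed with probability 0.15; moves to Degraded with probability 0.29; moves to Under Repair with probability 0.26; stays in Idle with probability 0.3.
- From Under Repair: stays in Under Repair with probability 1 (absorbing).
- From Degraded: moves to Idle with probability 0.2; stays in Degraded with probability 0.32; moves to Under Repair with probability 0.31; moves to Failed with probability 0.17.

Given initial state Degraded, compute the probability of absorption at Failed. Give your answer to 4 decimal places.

0.3565

Let h(s) be the probability of absorption at Failed starting from transient state s. Then h(Failed) = 1 and h(Under Repair) = 0. By first-step analysis:
h(Idle) = 0.15·1 + 0.3·h(Idle) + 0.26·0 + 0.29·h(Degraded)
h(Degraded) = 0.17·1 + 0.2·h(Idle) + 0.31·0 + 0.32·h(Degraded)
Solving: h(Idle) = 0.3620, h(Degraded) = 0.3565.
Starting from Degraded, the probability is 0.3565.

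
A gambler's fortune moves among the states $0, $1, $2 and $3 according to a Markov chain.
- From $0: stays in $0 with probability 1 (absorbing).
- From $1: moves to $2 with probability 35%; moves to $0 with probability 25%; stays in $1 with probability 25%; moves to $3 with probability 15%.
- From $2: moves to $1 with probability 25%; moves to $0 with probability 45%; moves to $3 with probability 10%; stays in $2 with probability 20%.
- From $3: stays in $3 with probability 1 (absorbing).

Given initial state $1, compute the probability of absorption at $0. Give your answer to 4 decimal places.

0.6976

Let h(s) be the probability of absorption at $0 starting from transient state s. Then h($0) = 1 and h($3) = 0. By first-step analysis:
h($1) = 0.25·1 + 0.25·h($1) + 0.35·h($2) + 0.15·0
h($2) = 0.45·1 + 0.25·h($1) + 0.2·h($2) + 0.1·0
Solving: h($1) = 0.6976, h($2) = 0.7805.
Starting from $1, the probability is 0.6976.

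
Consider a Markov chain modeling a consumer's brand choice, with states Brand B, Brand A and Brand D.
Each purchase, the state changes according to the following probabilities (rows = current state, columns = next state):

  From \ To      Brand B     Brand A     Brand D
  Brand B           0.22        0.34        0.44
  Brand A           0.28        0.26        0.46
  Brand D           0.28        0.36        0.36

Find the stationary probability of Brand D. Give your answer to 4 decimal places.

Let the stationary distribution be π with π = πP and π_1 + π_2 + π_3 = 1.
π_1 = 0.22·π_1 + 0.28·π_2 + 0.28·π_3
π_2 = 0.34·π_1 + 0.26·π_2 + 0.36·π_3
Solving with the normalization constraint gives π = (0.2642, 0.3225, 0.4134).
So the stationary probability of Brand D is 0.4134.

0.4134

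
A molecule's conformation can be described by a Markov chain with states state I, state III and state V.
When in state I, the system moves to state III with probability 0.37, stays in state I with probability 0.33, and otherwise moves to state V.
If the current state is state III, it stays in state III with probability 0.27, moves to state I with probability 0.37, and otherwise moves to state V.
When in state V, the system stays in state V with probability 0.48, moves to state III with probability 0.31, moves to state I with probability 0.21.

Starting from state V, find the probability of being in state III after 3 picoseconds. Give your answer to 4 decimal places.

0.3147

Propagate the distribution vector 3 picoseconds from state V.
After 0 picoseconds: (0.0000, 0.0000, 1.0000)
After 1 picosecond: (0.2100, 0.3100, 0.4800)
After 2 picoseconds: (0.2848, 0.3102, 0.4050)
After 3 picoseconds: (0.2938, 0.3147, 0.3915)
P(in state III after 3 picoseconds) = 0.3147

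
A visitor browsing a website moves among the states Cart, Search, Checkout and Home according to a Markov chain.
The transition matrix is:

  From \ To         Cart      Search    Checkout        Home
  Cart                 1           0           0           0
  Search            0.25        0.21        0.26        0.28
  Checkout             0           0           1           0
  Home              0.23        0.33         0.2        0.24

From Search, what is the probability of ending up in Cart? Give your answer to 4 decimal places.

0.5008

Let h(s) be the probability of absorption at Cart starting from transient state s. Then h(Cart) = 1 and h(Checkout) = 0. By first-step analysis:
h(Search) = 0.25·1 + 0.21·h(Search) + 0.26·0 + 0.28·h(Home)
h(Home) = 0.23·1 + 0.33·h(Search) + 0.2·0 + 0.24·h(Home)
Solving: h(Search) = 0.5008, h(Home) = 0.5201.
Starting from Search, the probability is 0.5008.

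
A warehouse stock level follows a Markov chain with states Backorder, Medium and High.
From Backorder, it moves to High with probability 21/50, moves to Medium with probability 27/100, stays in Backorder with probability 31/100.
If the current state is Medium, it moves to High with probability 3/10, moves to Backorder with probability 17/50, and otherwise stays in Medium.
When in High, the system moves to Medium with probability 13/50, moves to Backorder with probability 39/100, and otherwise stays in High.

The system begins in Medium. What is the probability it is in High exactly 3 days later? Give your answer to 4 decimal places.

0.3592

Propagate the distribution vector 3 days from Medium.
After 0 days: (0.0000, 1.0000, 0.0000)
After 1 day: (0.3400, 0.3600, 0.3000)
After 2 days: (0.3448, 0.2994, 0.3558)
After 3 days: (0.3474, 0.2934, 0.3592)
P(in High after 3 days) = 0.3592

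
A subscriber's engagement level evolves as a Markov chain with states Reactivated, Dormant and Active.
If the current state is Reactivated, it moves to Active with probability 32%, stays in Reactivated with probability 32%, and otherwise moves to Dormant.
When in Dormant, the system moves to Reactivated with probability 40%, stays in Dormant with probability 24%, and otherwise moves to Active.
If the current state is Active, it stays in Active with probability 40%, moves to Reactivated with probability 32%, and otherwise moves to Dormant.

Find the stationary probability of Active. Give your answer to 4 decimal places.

0.3607

Let the stationary distribution be π with π = πP and π_1 + π_2 + π_3 = 1.
π_1 = 0.32·π_1 + 0.4·π_2 + 0.32·π_3
π_2 = 0.36·π_1 + 0.24·π_2 + 0.28·π_3
Solving with the normalization constraint gives π = (0.3437, 0.2957, 0.3607).
So the stationary probability of Active is 0.3607.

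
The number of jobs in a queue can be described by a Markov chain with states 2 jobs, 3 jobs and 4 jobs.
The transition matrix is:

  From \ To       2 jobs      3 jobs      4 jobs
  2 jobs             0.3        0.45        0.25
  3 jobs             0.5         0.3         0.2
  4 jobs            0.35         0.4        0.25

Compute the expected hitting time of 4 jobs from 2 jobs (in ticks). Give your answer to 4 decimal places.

Let t(s) be the expected number of ticks to first reach 4 jobs from state s, with t(4 jobs) = 0. Conditioning on the first tick:
t(2 jobs) = 1 + 0.3·t(2 jobs) + 0.45·t(3 jobs)
t(3 jobs) = 1 + 0.5·t(2 jobs) + 0.3·t(3 jobs)
Solving: t(2 jobs) = 4.3396, t(3 jobs) = 4.5283.
Expected ticks from 2 jobs to 4 jobs: 4.3396.

4.3396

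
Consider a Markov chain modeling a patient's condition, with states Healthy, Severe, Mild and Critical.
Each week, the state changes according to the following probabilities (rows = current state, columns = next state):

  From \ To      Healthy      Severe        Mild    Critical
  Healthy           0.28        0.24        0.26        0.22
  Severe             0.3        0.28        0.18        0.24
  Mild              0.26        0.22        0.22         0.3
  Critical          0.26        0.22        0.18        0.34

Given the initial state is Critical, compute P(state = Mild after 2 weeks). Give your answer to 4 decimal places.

Propagate the distribution vector 2 weeks from Critical.
After 0 weeks: (0.0000, 0.0000, 0.0000, 1.0000)
After 1 week: (0.2600, 0.2200, 0.1800, 0.3400)
After 2 weeks: (0.2740, 0.2384, 0.2080, 0.2796)
P(in Mild after 2 weeks) = 0.2080

0.2080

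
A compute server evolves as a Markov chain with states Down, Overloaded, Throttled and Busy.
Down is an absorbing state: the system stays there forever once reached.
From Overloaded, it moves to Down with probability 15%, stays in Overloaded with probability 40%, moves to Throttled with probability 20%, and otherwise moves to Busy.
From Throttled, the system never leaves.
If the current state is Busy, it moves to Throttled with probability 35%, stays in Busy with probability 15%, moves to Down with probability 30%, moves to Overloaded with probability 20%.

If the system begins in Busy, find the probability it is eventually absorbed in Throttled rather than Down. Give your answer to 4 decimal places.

0.5435

Let h(s) be the probability of absorption at Throttled starting from transient state s. Then h(Throttled) = 1 and h(Down) = 0. By first-step analysis:
h(Overloaded) = 0.15·0 + 0.4·h(Overloaded) + 0.2·1 + 0.25·h(Busy)
h(Busy) = 0.3·0 + 0.2·h(Overloaded) + 0.35·1 + 0.15·h(Busy)
Solving: h(Overloaded) = 0.5598, h(Busy) = 0.5435.
Starting from Busy, the probability is 0.5435.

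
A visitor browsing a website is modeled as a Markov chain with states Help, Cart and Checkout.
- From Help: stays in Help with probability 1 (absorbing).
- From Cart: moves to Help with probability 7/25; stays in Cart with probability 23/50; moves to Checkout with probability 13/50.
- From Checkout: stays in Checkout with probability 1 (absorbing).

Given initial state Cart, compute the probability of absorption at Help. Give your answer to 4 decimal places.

Let h(s) be the probability of absorption at Help starting from transient state s. Then h(Help) = 1 and h(Checkout) = 0. By first-step analysis:
h(Cart) = 0.28·1 + 0.46·h(Cart) + 0.26·0
Solving: h(Cart) = 0.5185.
Starting from Cart, the probability is 0.5185.

0.5185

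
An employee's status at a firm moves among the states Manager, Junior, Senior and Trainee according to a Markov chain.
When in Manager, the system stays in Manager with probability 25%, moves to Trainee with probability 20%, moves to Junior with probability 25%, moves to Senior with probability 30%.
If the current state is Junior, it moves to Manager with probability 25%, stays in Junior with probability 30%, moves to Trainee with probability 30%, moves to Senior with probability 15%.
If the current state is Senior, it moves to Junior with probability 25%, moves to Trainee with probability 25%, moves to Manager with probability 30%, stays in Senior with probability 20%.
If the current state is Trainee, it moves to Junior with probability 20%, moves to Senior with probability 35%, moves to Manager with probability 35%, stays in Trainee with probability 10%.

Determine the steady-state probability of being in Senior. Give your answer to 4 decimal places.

Let the stationary distribution be π with π = πP and π_1 + π_2 + π_3 + π_4 = 1.
π_1 = 0.25·π_1 + 0.25·π_2 + 0.3·π_3 + 0.35·π_4
π_2 = 0.25·π_1 + 0.3·π_2 + 0.25·π_3 + 0.2·π_4
π_3 = 0.3·π_1 + 0.15·π_2 + 0.2·π_3 + 0.35·π_4
Solving with the normalization constraint gives π = (0.2840, 0.2518, 0.2482, 0.2160).
So the stationary probability of Senior is 0.2482.

0.2482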